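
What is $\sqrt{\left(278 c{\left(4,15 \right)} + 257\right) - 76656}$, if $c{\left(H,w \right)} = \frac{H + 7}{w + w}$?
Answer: $\frac{2 i \sqrt{4291710}}{15} \approx 276.22 i$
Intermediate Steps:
$c{\left(H,w \right)} = \frac{7 + H}{2 w}$
$\sqrt{\left(278 c{\left(4,15 \right)} + 257\right) - 76656} = \sqrt{\left(278 \frac{7 + 4}{2 \cdot 15} + 257\right) - 76656} = \sqrt{\left(278 \cdot \frac{1}{2} \cdot \frac{1}{15} \cdot 11 + 257\right) - 76656} = \sqrt{\left(278 \cdot \frac{11}{30} + 257\right) - 76656} = \sqrt{\left(\frac{1529}{15} + 257\right) - 76656} = \sqrt{\frac{5384}{15} - 76656} = \sqrt{- \frac{1144456}{15}} = \frac{2 i \sqrt{4291710}}{15}$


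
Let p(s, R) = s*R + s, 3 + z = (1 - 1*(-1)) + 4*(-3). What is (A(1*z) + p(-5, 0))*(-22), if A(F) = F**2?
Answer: -3608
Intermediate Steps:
z = -13 (z = -3 + ((1 - 1*(-1)) + 4*(-3)) = -3 + ((1 + 1) - 12) = -3 + (2 - 12) = -3 - 10 = -13)
p(s, R) = s + R*s (p(s, R) = R*s + s = s + R*s)
(A(1*z) + p(-5, 0))*(-22) = ((1*(-13))**2 - 5*(1 + 0))*(-22) = ((-13)**2 - 5*1)*(-22) = (169 - 5)*(-22) = 164*(-22) = -3608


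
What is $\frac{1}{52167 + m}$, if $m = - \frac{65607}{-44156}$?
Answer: $\frac{2324}{121239561} \approx 1.9169 \cdot 10^{-5}$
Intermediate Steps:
$m = \frac{3453}{2324}$ ($m = \left(-65607\right) \left(- \frac{1}{44156}\right) = \frac{3453}{2324} \approx 1.4858$)
$\frac{1}{52167 + m} = \frac{1}{52167 + \frac{3453}{2324}} = \frac{1}{\frac{121239561}{2324}} = \frac{2324}{121239561}$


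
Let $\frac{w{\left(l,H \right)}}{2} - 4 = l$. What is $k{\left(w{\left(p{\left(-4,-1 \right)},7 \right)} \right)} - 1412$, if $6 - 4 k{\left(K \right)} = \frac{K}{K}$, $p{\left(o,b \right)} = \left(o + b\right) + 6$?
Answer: $- \frac{5643}{4} \approx -1410.8$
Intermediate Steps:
$p{\left(o,b \right)} = 6 + b + o$ ($p{\left(o,b \right)} = \left(b + o\right) + 6 = 6 + b + o$)
$w{\left(l,H \right)} = 8 + 2 l$
$k{\left(K \right)} = \frac{5}{4}$ ($k{\left(K \right)} = \frac{3}{2} - \frac{K \frac{1}{K}}{4} = \frac{3}{2} - \frac{1}{4} = \frac{5}{4}$)
$k{\left(w{\left(p{\left(-4,-1 \right)},7 \right)} \right)} - 1412 = \frac{5}{4} - 1412 = - \frac{5643}{4}$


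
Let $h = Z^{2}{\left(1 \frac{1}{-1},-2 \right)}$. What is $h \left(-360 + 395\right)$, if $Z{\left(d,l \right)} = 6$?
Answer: $1260$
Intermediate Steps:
$h = 36$ ($h = 6^{2} = 36$)
$h \left(-360 + 395\right) = 36 \left(-360 + 395\right) = 36 \cdot 35 = 1260$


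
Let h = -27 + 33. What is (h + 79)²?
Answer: 7225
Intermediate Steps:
h = 6
(h + 79)² = (6 + 79)² = 85² = 7225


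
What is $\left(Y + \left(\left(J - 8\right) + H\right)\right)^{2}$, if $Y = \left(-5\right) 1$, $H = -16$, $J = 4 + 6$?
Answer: $361$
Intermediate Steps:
$J = 10$
$Y = -5$
$\left(Y + \left(\left(J - 8\right) + H\right)\right)^{2} = \left(-5 + \left(\left(10 - 8\right) - 16\right)\right)^{2} = \left(-5 + \left(2 - 16\right)\right)^{2} = \left(-5 - 14\right)^{2} = \left(-19\right)^{2} = 361$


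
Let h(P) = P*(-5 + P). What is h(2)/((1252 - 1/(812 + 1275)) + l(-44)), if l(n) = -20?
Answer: -4174/857061 ≈ -0.0048701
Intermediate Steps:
h(2)/((1252 - 1/(812 + 1275)) + l(-44)) = (2*(-5 + 2))/((1252 - 1/(812 + 1275)) - 20) = (2*(-3))/((1252 - 1/2087) - 20) = -6/((1252 - 1*1/2087) - 20) = -6/((1252 - 1/2087) - 20) = -6/(2612923/2087 - 20) = -6/2571183/2087 = -6*2087/2571183 = -4174/857061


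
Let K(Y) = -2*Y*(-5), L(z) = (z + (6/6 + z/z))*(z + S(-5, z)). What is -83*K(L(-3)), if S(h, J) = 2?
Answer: -830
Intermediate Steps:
L(z) = (2 + z)² (L(z) = (z + (6/6 + z/z))*(z + 2) = (z + (6*(⅙) + 1))*(2 + z) = (z + (1 + 1))*(2 + z) = (z + 2)*(2 + z) = (2 + z)*(2 + z) = (2 + z)²)
K(Y) = 10*Y
-83*K(L(-3)) = -830*(4 + (-3)² + 4*(-3)) = -830*(4 + 9 - 12) = -830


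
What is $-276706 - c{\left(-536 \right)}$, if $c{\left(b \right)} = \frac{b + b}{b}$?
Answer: $-276708$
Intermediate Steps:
$c{\left(b \right)} = 2$ ($c{\left(b \right)} = \frac{2 b}{b} = 2$)
$-276706 - c{\left(-536 \right)} = -276706 - 2 = -276708$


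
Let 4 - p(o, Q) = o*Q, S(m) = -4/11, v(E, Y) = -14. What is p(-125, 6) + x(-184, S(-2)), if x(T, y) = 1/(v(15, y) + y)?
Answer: 119121/158 ≈ 753.93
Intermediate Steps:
S(m) = -4/11 (S(m) = -4*1/11 = -4/11)
p(o, Q) = 4 - Q*o (p(o, Q) = 4 - o*Q = 4 - Q*o)
x(T, y) = 1/(-14 + y)
p(-125, 6) + x(-184, S(-2)) = (4 - 1*6*(-125)) + 1/(-14 - 4/11) = (4 + 750) + 1/(-158/11) = 754 - 11/158 = 119121/158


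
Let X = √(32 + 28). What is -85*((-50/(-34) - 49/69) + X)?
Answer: -4460/69 - 170*√15 ≈ -723.04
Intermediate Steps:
X = 2*√15 (X = √60 = 2*√15 ≈ 7.7460)
-85*((-50/(-34) - 49/69) + X) = -85*((-50/(-34) - 49/69) + 2*√15) = -85*((-50*(-1/34) - 49*1/69) + 2*√15) = -85*((25/17 - 49/69) + 2*√15) = -85*(892/1173 + 2*√15) = -4460/69 - 170*√15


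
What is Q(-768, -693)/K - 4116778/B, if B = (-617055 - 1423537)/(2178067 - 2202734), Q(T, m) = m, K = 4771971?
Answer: -26921488821593189/540980324824 ≈ -49764.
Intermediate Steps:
B = 2040592/24667 (B = -2040592/(-24667) = -2040592*(-1/24667) = 2040592/24667 ≈ 82.726)
Q(-768, -693)/K - 4116778/B = -693/4771971 - 4116778/2040592/24667 = -693*1/4771971 - 4116778*24667/2040592 = -77/530219 - 50774281463/1020296 = -26921488821593189/540980324824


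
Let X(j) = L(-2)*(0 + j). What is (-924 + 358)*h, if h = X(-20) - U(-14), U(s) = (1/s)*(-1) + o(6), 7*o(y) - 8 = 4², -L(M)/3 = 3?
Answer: -99899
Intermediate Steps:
L(M) = -9 (L(M) = -3*3 = -9)
o(y) = 24/7 (o(y) = 8/7 + (⅐)*4² = 8/7 + (⅐)*16 = 8/7 + 16/7 = 24/7)
X(j) = -9*j (X(j) = -9*(0 + j) = -9*j)
U(s) = 24/7 - 1/s (U(s) = (1/s)*(-1) + 24/7 = -1/s + 24/7 = 24/7 - 1/s)
h = 353/2 (h = -9*(-20) - (24/7 - 1/(-14)) = 180 - (24/7 - 1*(-1/14)) = 180 - (24/7 + 1/14) = 180 - 1*7/2 = 180 - 7/2 = 353/2 ≈ 176.50)
(-924 + 358)*h = (-924 + 358)*(353/2) = -566*353/2 = -99899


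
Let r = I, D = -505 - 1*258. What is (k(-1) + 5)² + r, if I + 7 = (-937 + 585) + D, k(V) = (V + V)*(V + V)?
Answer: -1041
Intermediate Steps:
D = -763 (D = -505 - 258 = -763)
k(V) = 4*V² (k(V) = (2*V)*(2*V) = 4*V²)
I = -1122 (I = -7 + ((-937 + 585) - 763) = -7 + (-352 - 763) = -7 - 1115 = -1122)
r = -1122
(k(-1) + 5)² + r = (4*(-1)² + 5)² - 1122 = (4*1 + 5)² - 1122 = (4 + 5)² - 1122 = 9² - 1122 = 81 - 1122 = -1041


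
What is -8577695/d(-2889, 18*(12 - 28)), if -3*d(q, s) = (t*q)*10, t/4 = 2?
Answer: -1715539/15408 ≈ -111.34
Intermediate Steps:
t = 8 (t = 4*2 = 8)
d(q, s) = -80*q/3 (d(q, s) = -8*q*10/3 = -80*q/3)
-8577695/d(-2889, 18*(12 - 28)) = -8577695/((-80/3*(-2889))) = -8577695/77040 = -8577695*1/77040 = -1715539/15408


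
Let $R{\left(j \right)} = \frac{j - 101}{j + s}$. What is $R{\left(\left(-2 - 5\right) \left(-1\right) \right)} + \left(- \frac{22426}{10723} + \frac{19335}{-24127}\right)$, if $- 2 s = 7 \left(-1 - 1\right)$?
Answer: $- \frac{17398358736}{1810996747} \approx -9.6071$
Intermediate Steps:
$s = 7$ ($s = - \frac{7 \left(-1 - 1\right)}{2} = - \frac{7 \left(-2\right)}{2} = \left(- \frac{1}{2}\right) \left(-14\right) = 7$)
$R{\left(j \right)} = \frac{-101 + j}{7 + j}$ ($R{\left(j \right)} = \frac{j - 101}{j + 7} = \frac{-101 + j}{7 + j}$)
$R{\left(\left(-2 - 5\right) \left(-1\right) \right)} + \left(- \frac{22426}{10723} + \frac{19335}{-24127}\right) = \frac{-101 + \left(-2 - 5\right) \left(-1\right)}{7 + \left(-2 - 5\right) \left(-1\right)} + \left(- \frac{22426}{10723} + \frac{19335}{-24127}\right) = \frac{-101 - -7}{7 - -7} + \left(\left(-22426\right) \frac{1}{10723} + 19335 \left(- \frac{1}{24127}\right)\right) = \frac{-101 + 7}{7 + 7} - \frac{748401307}{258713821} = \frac{1}{14} \left(-94\right) - \frac{748401307}{258713821} = - \frac{47}{7} - \frac{748401307}{258713821} = - \frac{17398358736}{1810996747}$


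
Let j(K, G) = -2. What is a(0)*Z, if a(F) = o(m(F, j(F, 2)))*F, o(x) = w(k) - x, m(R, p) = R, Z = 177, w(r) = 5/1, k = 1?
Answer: 0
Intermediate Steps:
w(r) = 5 (w(r) = 5*1 = 5)
o(x) = 5 - x
a(F) = F*(5 - F) (a(F) = (5 - F)*F = F*(5 - F))
a(0)*Z = (0*(5 - 1*0))*177 = (0*(5 + 0))*177 = (0*5)*177 = 0*177 = 0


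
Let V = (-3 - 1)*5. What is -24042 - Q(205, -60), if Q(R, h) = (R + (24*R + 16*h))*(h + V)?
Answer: 309158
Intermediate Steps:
V = -20 (V = -4*5 = -20)
Q(R, h) = (-20 + h)*(16*h + 25*R) (Q(R, h) = (R + (24*R + 16*h))*(h - 20) = (R + (16*h + 24*R))*(-20 + h) = (16*h + 25*R)*(-20 + h) = (-20 + h)*(16*h + 25*R))
-24042 - Q(205, -60) = -24042 - (-500*205 - 320*(-60) + 16*(-60)² + 25*205*(-60)) = -24042 - (-102500 + 19200 + 16*3600 - 307500) = -24042 - (-102500 + 19200 + 57600 - 307500) = -24042 - 1*(-333200) = -24042 + 333200 = 309158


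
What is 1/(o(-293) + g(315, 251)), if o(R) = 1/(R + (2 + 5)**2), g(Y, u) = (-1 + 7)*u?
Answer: 244/367463 ≈ 0.00066401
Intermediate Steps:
g(Y, u) = 6*u
o(R) = 1/(49 + R) (o(R) = 1/(R + 7**2) = 1/(R + 49) = 1/(49 + R))
1/(o(-293) + g(315, 251)) = 1/(1/(49 - 293) + 6*251) = 1/(1/(-244) + 1506) = 1/(-1/244 + 1506) = 1/(367463/244) = 244/367463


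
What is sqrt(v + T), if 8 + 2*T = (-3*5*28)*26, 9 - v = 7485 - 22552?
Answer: 6*sqrt(267) ≈ 98.041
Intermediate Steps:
v = 15076 (v = 9 - (7485 - 22552) = 9 - 1*(-15067) = 9 + 15067 = 15076)
T = -5464 (T = -4 + ((-3*5*28)*26)/2 = -4 + (-15*28*26)/2 = -4 + (-420*26)/2 = -4 + (1/2)*(-10920) = -4 - 5460 = -5464)
sqrt(v + T) = sqrt(15076 - 5464) = sqrt(9612) = 6*sqrt(267)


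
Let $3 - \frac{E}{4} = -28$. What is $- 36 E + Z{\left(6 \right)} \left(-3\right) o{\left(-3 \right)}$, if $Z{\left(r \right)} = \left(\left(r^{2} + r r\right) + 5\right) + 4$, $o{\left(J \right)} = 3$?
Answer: $-5193$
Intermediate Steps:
$E = 124$ ($E = 12 - -112 = 12 + 112 = 124$)
$Z{\left(r \right)} = 9 + 2 r^{2}$ ($Z{\left(r \right)} = \left(\left(r^{2} + r^{2}\right) + 5\right) + 4 = \left(2 r^{2} + 5\right) + 4 = \left(5 + 2 r^{2}\right) + 4 = 9 + 2 r^{2}$)
$- 36 E + Z{\left(6 \right)} \left(-3\right) o{\left(-3 \right)} = \left(-36\right) 124 + \left(9 + 2 \cdot 6^{2}\right) \left(-3\right) 3 = -4464 + \left(9 + 2 \cdot 36\right) \left(-3\right) 3 = -4464 + \left(9 + 72\right) \left(-3\right) 3 = -4464 + 81 \left(-3\right) 3 = -4464 - 729 = -5193$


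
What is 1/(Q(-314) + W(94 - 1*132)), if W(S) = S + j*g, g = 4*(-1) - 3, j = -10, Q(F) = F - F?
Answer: 1/32 ≈ 0.031250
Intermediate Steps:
Q(F) = 0
g = -7 (g = -4 - 3 = -7)
W(S) = 70 + S (W(S) = S - 10*(-7) = S + 70 = 70 + S)
1/(Q(-314) + W(94 - 1*132)) = 1/(0 + (70 + (94 - 1*132))) = 1/(0 + (70 + (94 - 132))) = 1/(0 + (70 - 38)) = 1/(0 + 32) = 1/32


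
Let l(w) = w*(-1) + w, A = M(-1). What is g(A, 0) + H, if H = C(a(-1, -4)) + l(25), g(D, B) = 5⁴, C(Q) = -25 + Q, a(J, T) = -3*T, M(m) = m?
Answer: 612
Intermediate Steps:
A = -1
l(w) = 0 (l(w) = -w + w = 0)
g(D, B) = 625
H = -13 (H = (-25 - 3*(-4)) + 0 = (-25 + 12) + 0 = -13 + 0 = -13)
g(A, 0) + H = 625 - 13 = 612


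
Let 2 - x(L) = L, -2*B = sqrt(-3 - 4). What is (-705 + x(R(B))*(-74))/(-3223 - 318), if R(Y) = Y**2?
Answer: 1965/7082 ≈ 0.27746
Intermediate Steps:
B = -I*sqrt(7)/2 (B = -sqrt(-3 - 4)/2 = -I*sqrt(7)/2 ≈ -1.3229*I)
x(L) = 2 - L
(-705 + x(R(B))*(-74))/(-3223 - 318) = (-705 + (2 - (-I*sqrt(7)/2)**2)*(-74))/(-3223 - 318) = (-705 + (2 - 1*(-7/4))*(-74))/(-3541) = (-705 + (2 + 7/4)*(-74))*(-1/3541) = (-705 + (15/4)*(-74))*(-1/3541) = (-705 - 555/2)*(-1/3541) = -1965/2*(-1/3541) = 1965/7082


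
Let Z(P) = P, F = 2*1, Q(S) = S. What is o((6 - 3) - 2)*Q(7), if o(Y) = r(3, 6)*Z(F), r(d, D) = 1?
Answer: 14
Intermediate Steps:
F = 2
o(Y) = 2 (o(Y) = 1*2 = 2)
o((6 - 3) - 2)*Q(7) = 2*7 = 14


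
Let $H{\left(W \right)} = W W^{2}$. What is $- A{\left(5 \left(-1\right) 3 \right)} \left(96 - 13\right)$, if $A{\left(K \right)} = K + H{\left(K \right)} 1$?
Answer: $281370$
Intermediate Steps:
$H{\left(W \right)} = W^{3}$
$A{\left(K \right)} = K + K^{3}$ ($A{\left(K \right)} = K + K^{3} \cdot 1 = K + K^{3}$)
$- A{\left(5 \left(-1\right) 3 \right)} \left(96 - 13\right) = - (5 \left(-1\right) 3 + \left(5 \left(-1\right) 3\right)^{3}) \left(96 - 13\right) = - (\left(-5\right) 3 + \left(\left(-5\right) 3\right)^{3}) 83 = - (-15 + \left(-15\right)^{3}) 83 = - (-15 - 3375) 83 = \left(-1\right) \left(-3390\right) 83 = 3390 \cdot 83 = 281370$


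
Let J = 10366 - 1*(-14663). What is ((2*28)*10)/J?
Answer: 560/25029 ≈ 0.022374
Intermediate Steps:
J = 25029 (J = 10366 + 14663 = 25029)
((2*28)*10)/J = ((2*28)*10)/25029 = (56*10)*(1/25029) = 560*(1/25029) = 560/25029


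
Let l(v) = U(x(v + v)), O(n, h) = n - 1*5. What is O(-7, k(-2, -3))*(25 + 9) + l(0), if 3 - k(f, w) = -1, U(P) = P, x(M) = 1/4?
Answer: -1631/4 ≈ -407.75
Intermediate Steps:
x(M) = ¼
k(f, w) = 4 (k(f, w) = 3 - 1*(-1) = 3 + 1 = 4)
O(n, h) = -5 + n (O(n, h) = n - 5 = -5 + n)
l(v) = ¼
O(-7, k(-2, -3))*(25 + 9) + l(0) = (-5 - 7)*(25 + 9) + ¼ = -12*34 + ¼ = -408 + ¼ = -1631/4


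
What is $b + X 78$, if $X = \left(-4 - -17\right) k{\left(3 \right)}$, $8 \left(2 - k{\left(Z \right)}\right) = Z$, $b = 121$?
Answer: $\frac{7075}{4} \approx 1768.8$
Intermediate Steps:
$k{\left(Z \right)} = 2 - \frac{Z}{8}$
$X = \frac{169}{8}$ ($X = \left(-4 - -17\right) \left(2 - \frac{3}{8}\right) = \left(-4 + 17\right) \left(2 - \frac{3}{8}\right) = 13 \cdot \frac{13}{8} = \frac{169}{8} \approx 21.125$)
$b + X 78 = 121 + \frac{169}{8} \cdot 78 = 121 + \frac{6591}{4} = \frac{7075}{4}$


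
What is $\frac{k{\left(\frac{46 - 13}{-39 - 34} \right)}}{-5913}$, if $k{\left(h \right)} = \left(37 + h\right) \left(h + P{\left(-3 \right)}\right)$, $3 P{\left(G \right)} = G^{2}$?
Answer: $- \frac{165416}{10503459} \approx -0.015749$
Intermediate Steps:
$P{\left(G \right)} = \frac{G^{2}}{3}$
$k{\left(h \right)} = \left(3 + h\right) \left(37 + h\right)$ ($k{\left(h \right)} = \left(37 + h\right) \left(h + \frac{\left(-3\right)^{2}}{3}\right) = \left(37 + h\right) \left(h + \frac{1}{3} \cdot 9\right) = \left(37 + h\right) \left(h + 3\right) = \left(37 + h\right) \left(3 + h\right) = \left(3 + h\right) \left(37 + h\right)$)
$\frac{k{\left(\frac{46 - 13}{-39 - 34} \right)}}{-5913} = \frac{111 + \left(\frac{46 - 13}{-39 - 34}\right)^{2} + 40 \frac{46 - 13}{-39 - 34}}{-5913} = \left(111 + \left(\frac{33}{-73}\right)^{2} + 40 \frac{33}{-73}\right) \left(- \frac{1}{5913}\right) = \left(111 + \left(33 \left(- \frac{1}{73}\right)\right)^{2} + 40 \cdot 33 \left(- \frac{1}{73}\right)\right) \left(- \frac{1}{5913}\right) = \left(111 + \left(- \frac{33}{73}\right)^{2} + 40 \left(- \frac{33}{73}\right)\right) \left(- \frac{1}{5913}\right) = \left(111 + \frac{1089}{5329} - \frac{1320}{73}\right) \left(- \frac{1}{5913}\right) = \frac{496248}{5329} \left(- \frac{1}{5913}\right) = - \frac{165416}{10503459}$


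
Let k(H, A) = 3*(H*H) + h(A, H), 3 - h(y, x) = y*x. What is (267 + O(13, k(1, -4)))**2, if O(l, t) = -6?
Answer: 68121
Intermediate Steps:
h(y, x) = 3 - x*y (h(y, x) = 3 - y*x = 3 - x*y)
k(H, A) = 3 + 3*H**2 - A*H (k(H, A) = 3*(H*H) + (3 - H*A) = 3*H**2 + (3 - A*H) = 3 + 3*H**2 - A*H)
(267 + O(13, k(1, -4)))**2 = (267 - 6)**2 = 261**2 = 68121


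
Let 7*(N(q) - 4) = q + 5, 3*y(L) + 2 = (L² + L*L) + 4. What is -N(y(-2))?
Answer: -109/21 ≈ -5.1905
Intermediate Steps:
y(L) = ⅔ + 2*L²/3 (y(L) = -⅔ + ((L² + L*L) + 4)/3 = -⅔ + ((L² + L²) + 4)/3 = -⅔ + (2*L² + 4)/3 = -⅔ + (4 + 2*L²)/3 = -⅔ + (4/3 + 2*L²/3) = ⅔ + 2*L²/3)
N(q) = 33/7 + q/7 (N(q) = 4 + (q + 5)/7 = 4 + (5 + q)/7 = 4 + (5/7 + q/7) = 33/7 + q/7)
-N(y(-2)) = -(33/7 + (⅔ + (⅔)*(-2)²)/7) = -(33/7 + (⅔ + (⅔)*4)/7) = -(33/7 + (⅔ + 8/3)/7) = -(33/7 + (⅐)*(10/3)) = -(33/7 + 10/21) = -1*109/21 = -109/21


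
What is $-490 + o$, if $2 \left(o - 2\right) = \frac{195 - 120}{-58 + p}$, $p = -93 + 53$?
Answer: $- \frac{95723}{196} \approx -488.38$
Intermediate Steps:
$p = -40$
$o = \frac{317}{196}$ ($o = 2 + \frac{\left(195 - 120\right) \frac{1}{-58 - 40}}{2} = 2 + \frac{75 \frac{1}{-98}}{2} = 2 + \frac{75 \left(- \frac{1}{98}\right)}{2} = 2 + \frac{1}{2} \left(- \frac{75}{98}\right) = 2 - \frac{75}{196} = \frac{317}{196} \approx 1.6173$)
$-490 + o = -490 + \frac{317}{196} = - \frac{95723}{196}$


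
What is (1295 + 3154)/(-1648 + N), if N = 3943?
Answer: 1483/765 ≈ 1.9386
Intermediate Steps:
(1295 + 3154)/(-1648 + N) = (1295 + 3154)/(-1648 + 3943) = 4449/2295 = 4449*(1/2295) = 1483/765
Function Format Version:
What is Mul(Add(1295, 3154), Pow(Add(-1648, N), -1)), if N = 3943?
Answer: Rational(1483, 765) ≈ 1.9386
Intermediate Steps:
Mul(Add(1295, 3154), Pow(Add(-1648, N), -1)) = Mul(Add(1295, 3154), Pow(Add(-1648, 3943), -1)) = Mul(4449, Pow(2295, -1)) = Mul(4449, Rational(1, 2295)) = Rational(1483, 765)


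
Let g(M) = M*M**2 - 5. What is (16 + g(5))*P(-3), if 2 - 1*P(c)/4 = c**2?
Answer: -3808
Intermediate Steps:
P(c) = 8 - 4*c**2
g(M) = -5 + M**3 (g(M) = M**3 - 5 = -5 + M**3)
(16 + g(5))*P(-3) = (16 + (-5 + 5**3))*(8 - 4*(-3)**2) = (16 + (-5 + 125))*(8 - 4*9) = (16 + 120)*(8 - 36) = 136*(-28) = -3808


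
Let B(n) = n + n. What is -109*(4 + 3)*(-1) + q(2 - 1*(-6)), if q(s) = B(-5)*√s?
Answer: 763 - 20*√2 ≈ 734.72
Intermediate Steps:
B(n) = 2*n
q(s) = -10*√s (q(s) = (2*(-5))*√s = -10*√s)
-109*(4 + 3)*(-1) + q(2 - 1*(-6)) = -109*(4 + 3)*(-1) - 10*√(2 - 1*(-6)) = -763*(-1) - 10*√(2 + 6) = -109*(-7) - 20*√2 = 763 - 20*√2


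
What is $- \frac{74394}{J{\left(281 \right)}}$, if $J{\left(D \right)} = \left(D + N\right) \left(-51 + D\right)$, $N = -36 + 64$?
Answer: $- \frac{12399}{11845} \approx -1.0468$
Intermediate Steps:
$N = 28$
$J{\left(D \right)} = \left(-51 + D\right) \left(28 + D\right)$ ($J{\left(D \right)} = \left(D + 28\right) \left(-51 + D\right) = \left(28 + D\right) \left(-51 + D\right) = \left(-51 + D\right) \left(28 + D\right)$)
$- \frac{74394}{J{\left(281 \right)}} = - \frac{74394}{-1428 + 281^{2} - 6463} = - \frac{74394}{-1428 + 78961 - 6463} = - \frac{74394}{71070} = \left(-1\right) \frac{12399}{11845} = - \frac{12399}{11845}$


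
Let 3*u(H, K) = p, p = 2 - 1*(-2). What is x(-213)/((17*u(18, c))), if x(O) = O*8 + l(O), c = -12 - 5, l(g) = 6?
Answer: -2547/34 ≈ -74.912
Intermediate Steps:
c = -17
p = 4 (p = 2 + 2 = 4)
u(H, K) = 4/3 (u(H, K) = (⅓)*4 = 4/3)
x(O) = 6 + 8*O (x(O) = O*8 + 6 = 8*O + 6 = 6 + 8*O)
x(-213)/((17*u(18, c))) = (6 + 8*(-213))/((17*(4/3))) = (6 - 1704)/(68/3) = -1698*3/68 = -2547/34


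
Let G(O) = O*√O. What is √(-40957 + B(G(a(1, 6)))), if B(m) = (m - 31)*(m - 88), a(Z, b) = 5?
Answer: √(-38104 - 595*√5) ≈ 198.58*I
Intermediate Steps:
G(O) = O^(3/2)
B(m) = (-88 + m)*(-31 + m) (B(m) = (-31 + m)*(-88 + m) = (-88 + m)*(-31 + m))
√(-40957 + B(G(a(1, 6)))) = √(-40957 + (2728 + (5^(3/2))² - 595*√5)) = √(-40957 + (2728 + (5*√5)² - 595*√5)) = √(-40957 + (2728 + 125 - 595*√5)) = √(-40957 + (2853 - 595*√5)) = √(-38104 - 595*√5)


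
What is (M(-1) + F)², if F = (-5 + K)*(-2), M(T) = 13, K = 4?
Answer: 225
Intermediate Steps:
F = 2 (F = (-5 + 4)*(-2) = -1*(-2) = 2)
(M(-1) + F)² = (13 + 2)² = 15² = 225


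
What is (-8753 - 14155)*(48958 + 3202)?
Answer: -1194881280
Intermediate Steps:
(-8753 - 14155)*(48958 + 3202) = -22908*52160 = -1194881280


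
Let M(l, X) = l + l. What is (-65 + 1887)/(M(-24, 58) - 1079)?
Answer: -1822/1127 ≈ -1.6167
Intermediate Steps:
M(l, X) = 2*l
(-65 + 1887)/(M(-24, 58) - 1079) = (-65 + 1887)/(2*(-24) - 1079) = 1822/(-48 - 1079) = 1822/(-1127) = 1822*(-1/1127) = -1822/1127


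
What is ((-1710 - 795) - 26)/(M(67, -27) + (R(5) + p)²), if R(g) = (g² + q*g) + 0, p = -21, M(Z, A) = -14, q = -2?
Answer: -2531/22 ≈ -115.05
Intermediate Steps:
R(g) = g² - 2*g (R(g) = (g² - 2*g) + 0 = g² - 2*g)
((-1710 - 795) - 26)/(M(67, -27) + (R(5) + p)²) = ((-1710 - 795) - 26)/(-14 + (5*(-2 + 5) - 21)²) = (-2505 - 26)/(-14 + (5*3 - 21)²) = -2531/(-14 + (15 - 21)²) = -2531/(-14 + (-6)²) = -2531/(-14 + 36) = -2531/22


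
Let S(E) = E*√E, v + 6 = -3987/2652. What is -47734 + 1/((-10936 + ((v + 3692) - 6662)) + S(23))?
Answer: -7220679346706374986/151269102439217 - 17973488*√23/151269102439217 ≈ -47734.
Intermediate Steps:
v = -6633/884 (v = -6 - 3987/2652 = -6 - 3987*1/2652 = -6 - 1329/884 = -6633/884 ≈ -7.5034)
S(E) = E^(3/2)
-47734 + 1/((-10936 + ((v + 3692) - 6662)) + S(23)) = -47734 + 1/((-10936 + ((-6633/884 + 3692) - 6662)) + 23^(3/2)) = -47734 + 1/((-10936 + (3257095/884 - 6662)) + 23*√23) = -47734 + 1/((-10936 - 2632113/884) + 23*√23) = -47734 + 1/(-12299537/884 + 23*√23)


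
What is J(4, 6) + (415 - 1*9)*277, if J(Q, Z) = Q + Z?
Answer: 112472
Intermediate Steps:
J(4, 6) + (415 - 1*9)*277 = (4 + 6) + (415 - 1*9)*277 = 10 + (415 - 9)*277 = 10 + 406*277 = 10 + 112462 = 112472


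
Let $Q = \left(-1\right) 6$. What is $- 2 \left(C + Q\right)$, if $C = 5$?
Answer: $2$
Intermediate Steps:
$Q = -6$
$- 2 \left(C + Q\right) = - 2 \left(5 - 6\right) = \left(-2\right) \left(-1\right) = 2$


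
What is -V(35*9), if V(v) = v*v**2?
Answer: -31255875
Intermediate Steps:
V(v) = v**3
-V(35*9) = -(35*9)**3 = -1*315**3 = -1*31255875 = -31255875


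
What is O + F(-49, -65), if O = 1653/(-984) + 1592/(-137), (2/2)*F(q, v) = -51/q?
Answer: -26993751/2201864 ≈ -12.260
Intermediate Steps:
F(q, v) = -51/q
O = -597663/44936 (O = 1653*(-1/984) + 1592*(-1/137) = -551/328 - 1592/137 = -597663/44936 ≈ -13.300)
O + F(-49, -65) = -597663/44936 - 51/(-49) = -597663/44936 - 51*(-1/49) = -597663/44936 + 51/49 = -26993751/2201864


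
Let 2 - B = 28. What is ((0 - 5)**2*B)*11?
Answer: -7150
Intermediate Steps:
B = -26 (B = 2 - 1*28 = 2 - 28 = -26)
((0 - 5)**2*B)*11 = ((0 - 5)**2*(-26))*11 = ((-5)**2*(-26))*11 = (25*(-26))*11 = -650*11 = -7150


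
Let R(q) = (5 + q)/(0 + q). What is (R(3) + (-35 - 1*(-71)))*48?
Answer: 1856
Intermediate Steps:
R(q) = (5 + q)/q
(R(3) + (-35 - 1*(-71)))*48 = ((5 + 3)/3 + (-35 - 1*(-71)))*48 = ((1/3)*8 + (-35 + 71))*48 = (8/3 + 36)*48 = (116/3)*48 = 1856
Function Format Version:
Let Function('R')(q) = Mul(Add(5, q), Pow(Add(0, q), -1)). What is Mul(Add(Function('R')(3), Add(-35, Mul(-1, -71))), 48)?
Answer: 1856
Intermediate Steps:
Function('R')(q) = Mul(Pow(q, -1), Add(5, q)) (Function('R')(q) = Mul(Add(5, q), Pow(q, -1)) = Mul(Pow(q, -1), Add(5, q)))
Mul(Add(Function('R')(3), Add(-35, Mul(-1, -71))), 48) = Mul(Add(Mul(Pow(3, -1), Add(5, 3)), Add(-35, Mul(-1, -71))), 48) = Mul(Add(Mul(Rational(1, 3), 8), Add(-35, 71)), 48) = Mul(Add(Rational(8, 3), 36), 48) = Mul(Rational(116, 3), 48) = 1856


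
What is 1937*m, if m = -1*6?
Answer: -11622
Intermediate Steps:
m = -6
1937*m = 1937*(-6) = -11622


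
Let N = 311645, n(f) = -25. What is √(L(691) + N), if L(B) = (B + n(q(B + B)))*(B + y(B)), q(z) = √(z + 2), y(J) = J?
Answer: √1232057 ≈ 1110.0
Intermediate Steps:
q(z) = √(2 + z)
L(B) = 2*B*(-25 + B) (L(B) = (B - 25)*(B + B) = (-25 + B)*(2*B) = 2*B*(-25 + B))
√(L(691) + N) = √(2*691*(-25 + 691) + 311645) = √(2*691*666 + 311645) = √(920412 + 311645) = √1232057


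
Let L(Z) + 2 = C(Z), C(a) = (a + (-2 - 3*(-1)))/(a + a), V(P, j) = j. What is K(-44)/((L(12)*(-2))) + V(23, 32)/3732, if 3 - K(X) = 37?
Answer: -380384/32655 ≈ -11.649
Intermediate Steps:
C(a) = (1 + a)/(2*a) (C(a) = (a + (-2 + 3))/((2*a)) = (a + 1)*(1/(2*a)) = (1 + a)*(1/(2*a)) = (1 + a)/(2*a))
K(X) = -34 (K(X) = 3 - 1*37 = 3 - 37 = -34)
L(Z) = -2 + (1 + Z)/(2*Z)
K(-44)/((L(12)*(-2))) + V(23, 32)/3732 = -34*(-12/(1 - 3*12)) + 32/3732 = -34*(-12/(1 - 36)) + 32*(1/3732) = -34/(((½)*(1/12)*(-35))*(-2)) + 8/933 = -34/((-35/24*(-2))) + 8/933 = -34/35/12 + 8/933 = -34*12/35 + 8/933 = -408/35 + 8/933 = -380384/32655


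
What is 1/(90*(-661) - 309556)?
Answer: -1/369046 ≈ -2.7097e-6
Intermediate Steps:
1/(90*(-661) - 309556) = 1/(-59490 - 309556) = 1/(-369046) = -1/369046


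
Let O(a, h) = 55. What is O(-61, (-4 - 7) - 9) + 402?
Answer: 457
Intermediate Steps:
O(-61, (-4 - 7) - 9) + 402 = 55 + 402 = 457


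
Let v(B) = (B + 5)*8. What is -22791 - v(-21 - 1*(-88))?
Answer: -23367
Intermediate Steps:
v(B) = 40 + 8*B (v(B) = (5 + B)*8 = 40 + 8*B)
-22791 - v(-21 - 1*(-88)) = -22791 - (40 + 8*(-21 - 1*(-88))) = -22791 - (40 + 8*(-21 + 88)) = -22791 - (40 + 8*67) = -22791 - (40 + 536) = -22791 - 1*576 = -22791 - 576 = -23367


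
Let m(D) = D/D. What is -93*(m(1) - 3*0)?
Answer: -93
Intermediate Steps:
m(D) = 1
-93*(m(1) - 3*0) = -93*(1 - 3*0) = -93*(1 + 0) = -93*1 = -93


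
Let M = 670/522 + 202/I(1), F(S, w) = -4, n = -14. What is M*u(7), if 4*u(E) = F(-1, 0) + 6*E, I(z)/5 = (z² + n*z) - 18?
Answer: -15143/80910 ≈ -0.18716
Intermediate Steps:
I(z) = -90 - 70*z + 5*z² (I(z) = 5*((z² - 14*z) - 18) = 5*(-18 + z² - 14*z) = -90 - 70*z + 5*z²)
u(E) = -1 + 3*E/2 (u(E) = (-4 + 6*E)/4 = -1 + 3*E/2)
M = -797/40455 (M = 670/522 + 202/(-90 - 70*1 + 5*1²) = 670*(1/522) + 202/(-90 - 70 + 5*1) = 335/261 + 202/(-90 - 70 + 5) = 335/261 + 202/(-155) = 335/261 + 202*(-1/155) = 335/261 - 202/155 = -797/40455 ≈ -0.019701)
M*u(7) = -797*(-1 + (3/2)*7)/40455 = -797*(-1 + 21/2)/40455 = -797/40455*19/2 = -15143/80910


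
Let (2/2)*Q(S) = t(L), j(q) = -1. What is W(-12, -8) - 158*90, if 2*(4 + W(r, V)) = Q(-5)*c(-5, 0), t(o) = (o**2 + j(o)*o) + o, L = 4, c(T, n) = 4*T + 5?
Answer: -14344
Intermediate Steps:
c(T, n) = 5 + 4*T
t(o) = o**2 (t(o) = (o**2 - o) + o = o**2)
Q(S) = 16 (Q(S) = 4**2 = 16)
W(r, V) = -124 (W(r, V) = -4 + (16*(5 + 4*(-5)))/2 = -4 + (16*(5 - 20))/2 = -4 + (16*(-15))/2 = -4 + (1/2)*(-240) = -4 - 120 = -124)
W(-12, -8) - 158*90 = -124 - 158*90 = -124 - 14220 = -14344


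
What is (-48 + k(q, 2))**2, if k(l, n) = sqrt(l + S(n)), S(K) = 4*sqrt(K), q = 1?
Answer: (48 - sqrt(1 + 4*sqrt(2)))**2 ≈ 2063.0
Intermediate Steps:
k(l, n) = sqrt(l + 4*sqrt(n))
(-48 + k(q, 2))**2 = (-48 + sqrt(1 + 4*sqrt(2)))**2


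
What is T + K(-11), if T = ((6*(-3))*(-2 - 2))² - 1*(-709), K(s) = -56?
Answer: 5837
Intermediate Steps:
T = 5893 (T = (-18*(-4))² + 709 = 72² + 709 = 5184 + 709 = 5893)
T + K(-11) = 5893 - 56 = 5837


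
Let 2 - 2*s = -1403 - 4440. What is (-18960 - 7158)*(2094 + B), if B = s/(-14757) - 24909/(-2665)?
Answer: -720085271846673/13109135 ≈ -5.4930e+7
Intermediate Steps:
s = 5845/2 (s = 1 - (-1403 - 4440)/2 = 1 - ½*(-5843) = 1 + 5843/2 = 5845/2 ≈ 2922.5)
B = 719587301/78654810 (B = (5845/2)/(-14757) - 24909/(-2665) = (5845/2)*(-1/14757) - 24909*(-1/2665) = -5845/29514 + 24909/2665 = 719587301/78654810 ≈ 9.1487)
(-18960 - 7158)*(2094 + B) = (-18960 - 7158)*(2094 + 719587301/78654810) = -26118*165422759441/78654810 = -720085271846673/13109135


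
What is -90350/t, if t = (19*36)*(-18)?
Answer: 45175/6156 ≈ 7.3384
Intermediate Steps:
t = -12312 (t = 684*(-18) = -12312)
-90350/t = -90350/(-12312) = -90350*(-1/12312) = 45175/6156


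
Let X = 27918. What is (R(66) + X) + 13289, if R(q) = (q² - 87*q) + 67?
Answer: 39888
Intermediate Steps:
R(q) = 67 + q² - 87*q
(R(66) + X) + 13289 = ((67 + 66² - 87*66) + 27918) + 13289 = ((67 + 4356 - 5742) + 27918) + 13289 = (-1319 + 27918) + 13289 = 26599 + 13289 = 39888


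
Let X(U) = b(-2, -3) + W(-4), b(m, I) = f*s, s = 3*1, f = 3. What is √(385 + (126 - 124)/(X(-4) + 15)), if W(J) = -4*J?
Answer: √38505/10 ≈ 19.623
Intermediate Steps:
s = 3
b(m, I) = 9 (b(m, I) = 3*3 = 9)
X(U) = 25 (X(U) = 9 - 4*(-4) = 9 + 16 = 25)
√(385 + (126 - 124)/(X(-4) + 15)) = √(385 + (126 - 124)/(25 + 15)) = √(385 + 2/40) = √(385 + 2*(1/40)) = √(385 + 1/20) = √(7701/20) = √38505/10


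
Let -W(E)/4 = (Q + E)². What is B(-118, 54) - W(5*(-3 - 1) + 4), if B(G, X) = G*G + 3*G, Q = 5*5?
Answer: 13894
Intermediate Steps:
Q = 25
B(G, X) = G² + 3*G
W(E) = -4*(25 + E)²
B(-118, 54) - W(5*(-3 - 1) + 4) = -118*(3 - 118) - (-4)*(25 + (5*(-3 - 1) + 4))² = -118*(-115) - (-4)*(25 + (5*(-4) + 4))² = 13570 - (-4)*(25 + (-20 + 4))² = 13570 - (-4)*(25 - 16)² = 13570 - (-4)*9² = 13570 - (-4)*81 = 13570 - 1*(-324) = 13570 + 324 = 13894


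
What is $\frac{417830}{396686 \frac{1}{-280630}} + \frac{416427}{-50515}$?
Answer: $- \frac{2961666743352211}{10019296645} \approx -2.956 \cdot 10^{5}$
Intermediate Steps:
$\frac{417830}{396686 \frac{1}{-280630}} + \frac{416427}{-50515} = \frac{417830}{396686 \left(- \frac{1}{280630}\right)} + 416427 \left(- \frac{1}{50515}\right) = \frac{417830}{- \frac{198343}{140315}} - \frac{416427}{50515} = 417830 \left(- \frac{140315}{198343}\right) - \frac{416427}{50515} = - \frac{58627816450}{198343} - \frac{416427}{50515} = - \frac{2961666743352211}{10019296645}$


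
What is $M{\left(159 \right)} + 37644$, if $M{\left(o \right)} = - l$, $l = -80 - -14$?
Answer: $37710$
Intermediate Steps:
$l = -66$ ($l = -80 + 14 = -66$)
$M{\left(o \right)} = 66$ ($M{\left(o \right)} = \left(-1\right) \left(-66\right) = 66$)
$M{\left(159 \right)} + 37644 = 66 + 37644 = 37710$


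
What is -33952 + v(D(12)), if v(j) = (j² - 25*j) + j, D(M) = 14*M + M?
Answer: -5872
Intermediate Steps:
D(M) = 15*M
v(j) = j² - 24*j
-33952 + v(D(12)) = -33952 + (15*12)*(-24 + 15*12) = -33952 + 180*(-24 + 180) = -33952 + 180*156 = -33952 + 28080 = -5872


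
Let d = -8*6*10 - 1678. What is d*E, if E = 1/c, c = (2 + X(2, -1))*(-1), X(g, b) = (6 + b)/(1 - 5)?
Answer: 8632/3 ≈ 2877.3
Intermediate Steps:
X(g, b) = -3/2 - b/4 (X(g, b) = (6 + b)/(-4) = (6 + b)*(-¼) = -3/2 - b/4)
c = -¾ (c = (2 + (-3/2 - ¼*(-1)))*(-1) = (2 + (-3/2 + ¼))*(-1) = (2 - 5/4)*(-1) = (¾)*(-1) = -¾ ≈ -0.75000)
d = -2158 (d = -48*10 - 1678 = -480 - 1678 = -2158)
E = -4/3 (E = 1/(-¾) = -4/3 ≈ -1.3333)
d*E = -2158*(-4/3) = 8632/3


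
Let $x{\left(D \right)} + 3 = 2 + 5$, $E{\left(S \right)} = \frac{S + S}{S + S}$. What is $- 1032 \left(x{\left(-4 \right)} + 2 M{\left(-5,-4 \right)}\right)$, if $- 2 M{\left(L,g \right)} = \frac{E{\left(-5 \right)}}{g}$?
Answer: $-4386$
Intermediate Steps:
$E{\left(S \right)} = 1$ ($E{\left(S \right)} = \frac{2 S}{2 S} = 2 S \frac{1}{2 S} = 1$)
$M{\left(L,g \right)} = - \frac{1}{2 g}$ ($M{\left(L,g \right)} = - \frac{1 \frac{1}{g}}{2} = - \frac{1}{2 g}$)
$x{\left(D \right)} = 4$ ($x{\left(D \right)} = -3 + \left(2 + 5\right) = -3 + 7 = 4$)
$- 1032 \left(x{\left(-4 \right)} + 2 M{\left(-5,-4 \right)}\right) = - 1032 \left(4 + 2 \left(- \frac{1}{2 \left(-4\right)}\right)\right) = - 1032 \left(4 + 2 \left(\left(- \frac{1}{2}\right) \left(- \frac{1}{4}\right)\right)\right) = - 1032 \left(4 + 2 \cdot \frac{1}{8}\right) = - 1032 \left(4 + \frac{1}{4}\right) = \left(-1032\right) \frac{17}{4} = -4386$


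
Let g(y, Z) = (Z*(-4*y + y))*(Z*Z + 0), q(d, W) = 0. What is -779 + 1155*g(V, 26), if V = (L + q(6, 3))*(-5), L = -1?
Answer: -304504979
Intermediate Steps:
V = 5 (V = (-1 + 0)*(-5) = -1*(-5) = 5)
g(y, Z) = -3*y*Z³ (g(y, Z) = (Z*(-3*y))*(Z² + 0) = (-3*Z*y)*Z² = -3*y*Z³)
-779 + 1155*g(V, 26) = -779 + 1155*(-3*5*26³) = -779 + 1155*(-3*5*17576) = -779 + 1155*(-263640) = -779 - 304504200 = -304504979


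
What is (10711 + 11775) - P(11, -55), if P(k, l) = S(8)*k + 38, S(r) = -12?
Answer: 22580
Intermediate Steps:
P(k, l) = 38 - 12*k (P(k, l) = -12*k + 38 = 38 - 12*k)
(10711 + 11775) - P(11, -55) = (10711 + 11775) - (38 - 12*11) = 22486 - (38 - 132) = 22486 - 1*(-94) = 22486 + 94 = 22580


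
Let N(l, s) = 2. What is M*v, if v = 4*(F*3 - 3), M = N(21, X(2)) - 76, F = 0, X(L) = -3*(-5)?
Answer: 888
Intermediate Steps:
X(L) = 15
M = -74 (M = 2 - 76 = -74)
v = -12 (v = 4*(0*3 - 3) = 4*(0 - 3) = 4*(-3) = -12)
M*v = -74*(-12) = 888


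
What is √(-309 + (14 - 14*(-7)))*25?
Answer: 25*I*√197 ≈ 350.89*I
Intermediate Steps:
√(-309 + (14 - 14*(-7)))*25 = √(-309 + (14 + 98))*25 = √(-309 + 112)*25 = √(-197)*25 = (I*√197)*25 = 25*I*√197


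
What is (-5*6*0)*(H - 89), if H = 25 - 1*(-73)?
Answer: 0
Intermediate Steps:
H = 98 (H = 25 + 73 = 98)
(-5*6*0)*(H - 89) = (-5*6*0)*(98 - 89) = -30*0*9 = 0*9 = 0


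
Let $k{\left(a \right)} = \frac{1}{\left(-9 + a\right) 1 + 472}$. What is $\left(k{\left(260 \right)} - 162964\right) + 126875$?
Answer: $- \frac{26092346}{723} \approx -36089.0$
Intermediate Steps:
$k{\left(a \right)} = \frac{1}{463 + a}$ ($k{\left(a \right)} = \frac{1}{\left(-9 + a\right) + 472} = \frac{1}{463 + a}$)
$\left(k{\left(260 \right)} - 162964\right) + 126875 = \left(\frac{1}{463 + 260} - 162964\right) + 126875 = \left(\frac{1}{723} - 162964\right) + 126875 = - \frac{117822971}{723} + 126875 = - \frac{26092346}{723}$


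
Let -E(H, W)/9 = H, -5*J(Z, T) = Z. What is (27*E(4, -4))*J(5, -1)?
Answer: 972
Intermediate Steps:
J(Z, T) = -Z/5
E(H, W) = -9*H
(27*E(4, -4))*J(5, -1) = (27*(-9*4))*(-⅕*5) = (27*(-36))*(-1) = -972*(-1) = 972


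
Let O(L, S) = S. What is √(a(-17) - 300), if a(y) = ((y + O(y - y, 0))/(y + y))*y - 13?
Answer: I*√1286/2 ≈ 17.93*I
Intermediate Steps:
a(y) = -13 + y/2 (a(y) = ((y + 0)/(y + y))*y - 13 = (y/((2*y)))*y - 13 = (y*(1/(2*y)))*y - 13 = y/2 - 13 = -13 + y/2)
√(a(-17) - 300) = √((-13 + (½)*(-17)) - 300) = √((-13 - 17/2) - 300) = √(-43/2 - 300) = √(-643/2) = I*√1286/2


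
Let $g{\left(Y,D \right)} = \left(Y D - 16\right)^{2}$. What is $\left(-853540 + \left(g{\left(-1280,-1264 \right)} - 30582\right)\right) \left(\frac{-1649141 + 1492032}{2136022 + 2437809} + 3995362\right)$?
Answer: $\frac{47834539283153276235380022}{4573831} \approx 1.0458 \cdot 10^{19}$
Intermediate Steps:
$g{\left(Y,D \right)} = \left(-16 + D Y\right)^{2}$ ($g{\left(Y,D \right)} = \left(D Y - 16\right)^{2} = \left(-16 + D Y\right)^{2}$)
$\left(-853540 + \left(g{\left(-1280,-1264 \right)} - 30582\right)\right) \left(\frac{-1649141 + 1492032}{2136022 + 2437809} + 3995362\right) = \left(-853540 + \left(\left(-16 - -1617920\right)^{2} - 30582\right)\right) \left(\frac{-1649141 + 1492032}{2136022 + 2437809} + 3995362\right) = \left(-853540 - \left(30582 - \left(-16 + 1617920\right)^{2}\right)\right) \left(- \frac{157109}{4573831} + 3995362\right) = \left(-853540 - \left(30582 - 1617904^{2}\right)\right) \left(\left(-157109\right) \frac{1}{4573831} + 3995362\right) = \left(-853540 + \left(2617613353216 - 30582\right)\right) \left(- \frac{157109}{4573831} + 3995362\right) = \left(-853540 + 2617613322634\right) \frac{18274110414713}{4573831} = 2617612469094 \cdot \frac{18274110414713}{4573831} = \frac{47834539283153276235380022}{4573831}$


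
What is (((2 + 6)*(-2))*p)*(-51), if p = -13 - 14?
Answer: -22032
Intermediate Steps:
p = -27
(((2 + 6)*(-2))*p)*(-51) = (((2 + 6)*(-2))*(-27))*(-51) = ((8*(-2))*(-27))*(-51) = -16*(-27)*(-51) = 432*(-51) = -22032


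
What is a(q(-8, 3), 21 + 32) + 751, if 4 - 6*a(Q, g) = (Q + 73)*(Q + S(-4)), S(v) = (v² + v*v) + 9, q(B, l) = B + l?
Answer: 1031/3 ≈ 343.67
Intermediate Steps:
S(v) = 9 + 2*v² (S(v) = (v² + v²) + 9 = 2*v² + 9 = 9 + 2*v²)
a(Q, g) = ⅔ - (41 + Q)*(73 + Q)/6 (a(Q, g) = ⅔ - (Q + 73)*(Q + (9 + 2*(-4)²))/6 = ⅔ - (73 + Q)*(Q + (9 + 2*16))/6 = ⅔ - (73 + Q)*(Q + (9 + 32))/6 = ⅔ - (73 + Q)*(Q + 41)/6 = ⅔ - (73 + Q)*(41 + Q)/6 = ⅔ - (41 + Q)*(73 + Q)/6)
a(q(-8, 3), 21 + 32) + 751 = (-2989/6 - 19*(-8 + 3) - (-8 + 3)²/6) + 751 = (-2989/6 - 19*(-5) - ⅙*(-5)²) + 751 = (-2989/6 + 95 - ⅙*25) + 751 = (-2989/6 + 95 - 25/6) + 751 = -1222/3 + 751 = 1031/3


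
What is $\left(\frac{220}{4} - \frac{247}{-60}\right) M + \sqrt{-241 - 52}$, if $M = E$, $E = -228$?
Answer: $- \frac{67393}{5} + i \sqrt{293} \approx -13479.0 + 17.117 i$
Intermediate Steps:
$M = -228$
$\left(\frac{220}{4} - \frac{247}{-60}\right) M + \sqrt{-241 - 52} = \left(\frac{220}{4} - \frac{247}{-60}\right) \left(-228\right) + \sqrt{-241 - 52} = \left(220 \cdot \frac{1}{4} - - \frac{247}{60}\right) \left(-228\right) + \sqrt{-293} = \left(55 + \frac{247}{60}\right) \left(-228\right) + i \sqrt{293} = \frac{3547}{60} \left(-228\right) + i \sqrt{293} = - \frac{67393}{5} + i \sqrt{293}$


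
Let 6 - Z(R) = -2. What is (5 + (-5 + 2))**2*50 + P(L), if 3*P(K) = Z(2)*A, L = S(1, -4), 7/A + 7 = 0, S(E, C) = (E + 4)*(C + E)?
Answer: 592/3 ≈ 197.33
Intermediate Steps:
Z(R) = 8 (Z(R) = 6 - 1*(-2) = 6 + 2 = 8)
S(E, C) = (4 + E)*(C + E)
A = -1 (A = 7/(-7 + 0) = 7/(-7) = 7*(-1/7) = -1)
L = -15 (L = 1**2 + 4*(-4) + 4*1 - 4*1 = 1 - 16 + 4 - 4 = -15)
P(K) = -8/3 (P(K) = (8*(-1))/3 = (1/3)*(-8) = -8/3)
(5 + (-5 + 2))**2*50 + P(L) = (5 + (-5 + 2))**2*50 - 8/3 = (5 - 3)**2*50 - 8/3 = 2**2*50 - 8/3 = 4*50 - 8/3 = 200 - 8/3 = 592/3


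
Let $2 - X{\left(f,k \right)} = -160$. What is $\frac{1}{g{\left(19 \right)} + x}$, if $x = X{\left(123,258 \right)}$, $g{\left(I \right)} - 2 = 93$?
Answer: $\frac{1}{257} \approx 0.0038911$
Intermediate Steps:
$X{\left(f,k \right)} = 162$ ($X{\left(f,k \right)} = 2 - -160 = 2 + 160 = 162$)
$g{\left(I \right)} = 95$ ($g{\left(I \right)} = 2 + 93 = 95$)
$x = 162$
$\frac{1}{g{\left(19 \right)} + x} = \frac{1}{95 + 162} = \frac{1}{257}$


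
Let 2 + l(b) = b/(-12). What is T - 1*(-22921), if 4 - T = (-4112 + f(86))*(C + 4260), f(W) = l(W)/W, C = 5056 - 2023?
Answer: 5162153157/172 ≈ 3.0013e+7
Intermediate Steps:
l(b) = -2 - b/12 (l(b) = -2 + b/(-12) = -2 + b*(-1/12) = -2 - b/12)
C = 3033
f(W) = (-2 - W/12)/W
T = 5158210745/172 (T = 4 - (-4112 + (1/12)*(-24 - 1*86)/86)*(3033 + 4260) = 4 - (-4112 + (1/12)*(1/86)*(-24 - 86))*7293 = 4 - (-4112 + (1/12)*(1/86)*(-110))*7293 = 4 - (-4112 - 55/516)*7293 = 4 - (-2121847)*7293/516 = 4 - 1*(-5158210057/172) = 4 + 5158210057/172 = 5158210745/172 ≈ 2.9990e+7)
T - 1*(-22921) = 5158210745/172 - 1*(-22921) = 5158210745/172 + 22921 = 5162153157/172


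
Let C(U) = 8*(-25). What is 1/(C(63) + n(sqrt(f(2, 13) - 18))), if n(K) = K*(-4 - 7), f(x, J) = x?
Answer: -25/5242 + 11*I/10484 ≈ -0.0047692 + 0.0010492*I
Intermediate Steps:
C(U) = -200
n(K) = -11*K (n(K) = K*(-11) = -11*K)
1/(C(63) + n(sqrt(f(2, 13) - 18))) = 1/(-200 - 11*sqrt(2 - 18)) = 1/(-200 - 44*I) = (-200 + 44*I)/41936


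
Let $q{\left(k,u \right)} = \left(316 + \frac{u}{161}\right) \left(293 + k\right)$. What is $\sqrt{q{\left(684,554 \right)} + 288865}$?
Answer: $\frac{25 \sqrt{24923927}}{161} \approx 775.21$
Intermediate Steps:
$q{\left(k,u \right)} = \left(293 + k\right) \left(316 + \frac{u}{161}\right)$ ($q{\left(k,u \right)} = \left(316 + u \frac{1}{161}\right) \left(293 + k\right) = \left(316 + \frac{u}{161}\right) \left(293 + k\right) = \left(293 + k\right) \left(316 + \frac{u}{161}\right)$)
$\sqrt{q{\left(684,554 \right)} + 288865} = \sqrt{\left(92588 + 316 \cdot 684 + \frac{293}{161} \cdot 554 + \frac{1}{161} \cdot 684 \cdot 554\right) + 288865} = \sqrt{\left(92588 + 216144 + \frac{162322}{161} + \frac{378936}{161}\right) + 288865} = \sqrt{\frac{50247110}{161} + 288865} = \sqrt{\frac{96754375}{161}} = \frac{25 \sqrt{24923927}}{161}$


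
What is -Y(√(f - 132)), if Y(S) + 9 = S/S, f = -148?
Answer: 8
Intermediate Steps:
Y(S) = -8 (Y(S) = -9 + S/S = -9 + 1 = -8)
-Y(√(f - 132)) = -1*(-8) = 8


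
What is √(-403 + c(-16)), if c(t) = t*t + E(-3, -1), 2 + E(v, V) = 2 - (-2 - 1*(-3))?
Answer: 2*I*√37 ≈ 12.166*I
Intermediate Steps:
E(v, V) = -1 (E(v, V) = -2 + (2 - (-2 - 1*(-3))) = -2 + (2 - (-2 + 3)) = -2 + (2 - 1*1) = -2 + (2 - 1) = -2 + 1 = -1)
c(t) = -1 + t² (c(t) = t*t - 1 = t² - 1 = -1 + t²)
√(-403 + c(-16)) = √(-403 + (-1 + (-16)²)) = √(-403 + (-1 + 256)) = √(-403 + 255) = √(-148) = 2*I*√37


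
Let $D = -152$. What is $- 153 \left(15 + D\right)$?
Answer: $20961$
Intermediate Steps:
$- 153 \left(15 + D\right) = - 153 \left(15 - 152\right) = \left(-153\right) \left(-137\right) = 20961$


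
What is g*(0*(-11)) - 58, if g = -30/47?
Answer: -58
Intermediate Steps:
g = -30/47 (g = -30*1/47 = -30/47 ≈ -0.63830)
g*(0*(-11)) - 58 = -0*(-11) - 58 = -30/47*0 - 58 = 0 - 58 = -58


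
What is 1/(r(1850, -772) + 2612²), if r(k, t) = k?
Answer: 1/6824394 ≈ 1.4653e-7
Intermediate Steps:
1/(r(1850, -772) + 2612²) = 1/(1850 + 2612²) = 1/(1850 + 6822544) = 1/6824394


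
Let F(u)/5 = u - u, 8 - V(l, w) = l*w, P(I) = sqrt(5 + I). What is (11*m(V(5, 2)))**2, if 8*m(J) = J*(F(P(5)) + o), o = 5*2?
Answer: 3025/4 ≈ 756.25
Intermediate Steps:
o = 10
V(l, w) = 8 - l*w
F(u) = 0 (F(u) = 5*(u - u) = 5*0 = 0)
m(J) = 5*J/4 (m(J) = (J*(0 + 10))/8 = (J*10)/8 = (10*J)/8 = 5*J/4)
(11*m(V(5, 2)))**2 = (11*(5*(8 - 1*5*2)/4))**2 = (11*(5*(8 - 10)/4))**2 = (11*((5/4)*(-2)))**2 = (11*(-5/2))**2 = (-55/2)**2 = 3025/4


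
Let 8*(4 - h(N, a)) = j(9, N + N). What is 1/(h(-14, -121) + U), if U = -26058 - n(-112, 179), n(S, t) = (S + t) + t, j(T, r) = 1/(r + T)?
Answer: -152/3997599 ≈ -3.8023e-5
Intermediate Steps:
j(T, r) = 1/(T + r)
n(S, t) = S + 2*t
h(N, a) = 4 - 1/(8*(9 + 2*N)) (h(N, a) = 4 - 1/(8*(9 + (N + N))) = 4 - 1/(8*(9 + 2*N)))
U = -26304 (U = -26058 - (-112 + 2*179) = -26058 - (-112 + 358) = -26058 - 1*246 = -26058 - 246 = -26304)
1/(h(-14, -121) + U) = 1/((287 + 64*(-14))/(8*(9 + 2*(-14))) - 26304) = 1/((287 - 896)/(8*(9 - 28)) - 26304) = 1/((⅛)*(-609)/(-19) - 26304) = 1/((⅛)*(-1/19)*(-609) - 26304) = 1/(609/152 - 26304) = 1/(-3997599/152) = -152/3997599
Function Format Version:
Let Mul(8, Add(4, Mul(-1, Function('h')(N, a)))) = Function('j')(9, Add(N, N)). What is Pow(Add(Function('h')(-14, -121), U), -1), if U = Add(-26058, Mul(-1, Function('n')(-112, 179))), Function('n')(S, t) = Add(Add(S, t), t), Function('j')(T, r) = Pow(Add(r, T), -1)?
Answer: Rational(-152, 3997599) ≈ -3.8023e-5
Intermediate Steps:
Function('j')(T, r) = Pow(Add(T, r), -1)
Function('n')(S, t) = Add(S, Mul(2, t))
Function('h')(N, a) = Add(4, Mul(Rational(-1, 8), Pow(Add(9, Mul(2, N)), -1))) (Function('h')(N, a) = Add(4, Mul(Rational(-1, 8), Pow(Add(9, Add(N, N)), -1))) = Add(4, Mul(Rational(-1, 8), Pow(Add(9, Mul(2, N)), -1))))
U = -26304 (U = Add(-26058, Mul(-1, Add(-112, Mul(2, 179)))) = Add(-26058, Mul(-1, Add(-112, 358))) = Add(-26058, Mul(-1, 246)) = Add(-26058, -246) = -26304)
Pow(Add(Function('h')(-14, -121), U), -1) = Pow(Add(Mul(Rational(1, 8), Pow(Add(9, Mul(2, -14)), -1), Add(287, Mul(64, -14))), -26304), -1) = Pow(Add(Mul(Rational(1, 8), Pow(Add(9, -28), -1), Add(287, -896)), -26304), -1) = Pow(Add(Mul(Rational(1, 8), Pow(-19, -1), -609), -26304), -1) = Pow(Add(Mul(Rational(1, 8), Rational(-1, 19), -609), -26304), -1) = Pow(Add(Rational(609, 152), -26304), -1) = Pow(Rational(-3997599, 152), -1) = Rational(-152, 3997599)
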